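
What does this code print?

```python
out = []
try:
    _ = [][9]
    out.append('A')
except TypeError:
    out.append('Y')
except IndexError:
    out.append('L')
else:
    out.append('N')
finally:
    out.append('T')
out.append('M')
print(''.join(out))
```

Execution trace: 'L' (except IndexError) → 'T' (finally) → 'M' (after the try/except). Output: LTM

Answer: LTM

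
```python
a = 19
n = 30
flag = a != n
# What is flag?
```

Trace:
`a = 19` → a = 19
`n = 30` → n = 30
`flag = a != n` → flag = True
So flag = True

Answer: True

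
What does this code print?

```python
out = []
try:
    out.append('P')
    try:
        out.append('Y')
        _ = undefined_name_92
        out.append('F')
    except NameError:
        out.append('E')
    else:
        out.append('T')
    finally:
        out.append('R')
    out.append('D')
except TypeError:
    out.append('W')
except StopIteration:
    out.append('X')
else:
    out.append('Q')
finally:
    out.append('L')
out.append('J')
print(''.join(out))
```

Execution trace: 'P' (try body) → 'Y' (inner try body) → 'E' (inner except NameError) → 'R' (inner finally) → 'D' (try body, no exception) → 'Q' (else) → 'L' (finally) → 'J' (after the try/except). Output: PYERDQLJ

Answer: PYERDQLJ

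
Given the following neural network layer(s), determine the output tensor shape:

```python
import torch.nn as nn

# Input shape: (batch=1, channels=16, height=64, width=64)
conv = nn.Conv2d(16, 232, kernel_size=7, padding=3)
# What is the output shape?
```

Input: (1, 16, 64, 64) -> Output: (1, 232, 64, 64)

Answer: (1, 232, 64, 64)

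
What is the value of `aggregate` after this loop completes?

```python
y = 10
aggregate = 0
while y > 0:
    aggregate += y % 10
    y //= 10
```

Sum digits of 10
`aggregate` takes the values: 0 → 1

Answer: 1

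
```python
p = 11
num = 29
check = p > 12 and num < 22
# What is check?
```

Trace:
`p = 11` → p = 11
`num = 29` → num = 29
`check = p > 12 and num < 22` → check = False
So check = False

Answer: False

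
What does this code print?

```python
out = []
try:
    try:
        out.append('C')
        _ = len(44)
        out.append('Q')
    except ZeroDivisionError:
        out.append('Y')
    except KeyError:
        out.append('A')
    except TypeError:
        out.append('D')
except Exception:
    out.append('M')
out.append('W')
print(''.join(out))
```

Execution trace: 'C' (inner try body) → 'D' (inner except TypeError) → 'W' (after the try/except). Output: CDW

Answer: CDW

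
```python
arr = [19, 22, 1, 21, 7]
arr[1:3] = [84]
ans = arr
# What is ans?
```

Trace:
`arr = [19, 22, 1, 21, 7]` → arr = [19, 22, 1, 21, 7]
`arr[1:3] = [84]` → arr = [19, 84, 21, 7]
`ans = arr` → ans = [19, 84, 21, 7]
So ans = [19, 84, 21, 7]

Answer: [19, 84, 21, 7]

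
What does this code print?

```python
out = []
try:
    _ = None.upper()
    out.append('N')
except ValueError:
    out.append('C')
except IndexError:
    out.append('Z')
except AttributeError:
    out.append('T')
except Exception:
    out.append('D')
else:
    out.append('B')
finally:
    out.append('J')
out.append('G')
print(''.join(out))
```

Execution trace: 'T' (except AttributeError) → 'J' (finally) → 'G' (after the try/except). Output: TJG

Answer: TJG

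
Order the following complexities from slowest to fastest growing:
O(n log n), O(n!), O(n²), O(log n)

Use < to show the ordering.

Ordered by growth rate: O(log n) < O(n log n) < O(n²) < O(n!)

Answer: O(log n) < O(n log n) < O(n²) < O(n!)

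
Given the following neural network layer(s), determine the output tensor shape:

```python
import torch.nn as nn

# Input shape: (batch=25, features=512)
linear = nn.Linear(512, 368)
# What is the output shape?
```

Input: (25, 512) -> Output: (25, 368)

Answer: (25, 368)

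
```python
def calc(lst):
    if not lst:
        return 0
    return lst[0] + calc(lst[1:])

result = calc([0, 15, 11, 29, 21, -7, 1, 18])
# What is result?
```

0 + 15 + 11 + 29 + 21 + (-7) + 1 + 18 + 0 = 88

Answer: 88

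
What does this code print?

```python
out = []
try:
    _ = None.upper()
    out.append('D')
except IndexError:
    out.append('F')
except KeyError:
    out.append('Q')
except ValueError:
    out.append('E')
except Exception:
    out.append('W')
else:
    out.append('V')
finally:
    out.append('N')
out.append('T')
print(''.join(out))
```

Execution trace: 'W' (except Exception) → 'N' (finally) → 'T' (after the try/except). Output: WNT

Answer: WNT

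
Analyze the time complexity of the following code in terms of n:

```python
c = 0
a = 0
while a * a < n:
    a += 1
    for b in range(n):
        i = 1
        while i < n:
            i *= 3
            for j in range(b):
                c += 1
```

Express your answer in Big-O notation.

Each loop level contributes: √n × n × log n × n. Multiplying the contributions gives O(n^2√n log n).

Answer: O(n^2√n log n)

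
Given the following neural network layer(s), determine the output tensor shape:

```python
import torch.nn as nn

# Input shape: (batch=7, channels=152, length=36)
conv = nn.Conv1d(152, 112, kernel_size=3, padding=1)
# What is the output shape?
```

Input: (7, 152, 36) -> Output: (7, 112, 36)

Answer: (7, 112, 36)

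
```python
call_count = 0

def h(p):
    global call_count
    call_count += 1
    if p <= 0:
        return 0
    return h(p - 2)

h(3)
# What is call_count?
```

Linear recursion stepping by 2: 3 calls from p=3 down to ≤0.

Answer: 3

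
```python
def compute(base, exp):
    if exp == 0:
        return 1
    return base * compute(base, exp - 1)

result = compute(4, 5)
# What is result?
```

compute(4, 5) = 4 * 4 * 4 * 4 * 4 = 1024

Answer: 1024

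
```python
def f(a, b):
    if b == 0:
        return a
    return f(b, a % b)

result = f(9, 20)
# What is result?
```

f(9, 20) -> f(20, 9) -> f(9, 2) -> f(2, 1) -> f(1, 0) -> 1

Answer: 1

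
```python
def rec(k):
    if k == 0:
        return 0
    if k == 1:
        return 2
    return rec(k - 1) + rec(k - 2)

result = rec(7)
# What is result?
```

Build up from base cases: rec(0)=0, rec(1)=2, rec(2)=2, rec(3)=4, rec(4)=6, rec(5)=10, rec(6)=16, ..., rec(7)=26

Answer: 26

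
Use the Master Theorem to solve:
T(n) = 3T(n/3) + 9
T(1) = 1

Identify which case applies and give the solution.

a=3, b=3, f(n)=9. log_3(3) = 1. Since c=0 < 1, Case 1 applies: T(n) = Θ(n^log_b(a)) = O(n).

Answer: O(n) - Case 1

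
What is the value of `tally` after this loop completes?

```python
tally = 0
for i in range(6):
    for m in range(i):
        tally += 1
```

Triangle number: 0+1+2+...+5
`tally` takes the values: 0 → 1 → 2 → 3 → 4 → 5 → 6 → 7 → 8 → 9 → 10 → 11 → 12 → 13 → 14 → 15

Answer: 15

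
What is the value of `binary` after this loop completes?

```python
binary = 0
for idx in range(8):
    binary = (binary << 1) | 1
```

Build 8 consecutive 1-bits: 0b11111111
`binary` takes the values: 0 → 1 → 3 → 7 → 15 → 31 → 63 → 127 → 255

Answer: 255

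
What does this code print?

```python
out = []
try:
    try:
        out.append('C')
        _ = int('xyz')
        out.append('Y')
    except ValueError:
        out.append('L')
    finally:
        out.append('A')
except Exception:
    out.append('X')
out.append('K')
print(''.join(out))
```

Execution trace: 'C' (inner try body) → 'L' (inner except ValueError) → 'A' (inner finally) → 'K' (after the try/except). Output: CLAK

Answer: CLAK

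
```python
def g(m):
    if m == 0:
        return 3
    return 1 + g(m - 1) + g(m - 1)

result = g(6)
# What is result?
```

g(m) = 1 + 2·g(m-1), g(0)=3. Closed form: (3+1)·2^6 - 1 = 255.

Answer: 255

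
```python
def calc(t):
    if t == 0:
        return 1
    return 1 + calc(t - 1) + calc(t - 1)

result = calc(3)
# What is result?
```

calc(t) = 1 + 2·calc(t-1), calc(0)=1. Closed form: (1+1)·2^3 - 1 = 15.

Answer: 15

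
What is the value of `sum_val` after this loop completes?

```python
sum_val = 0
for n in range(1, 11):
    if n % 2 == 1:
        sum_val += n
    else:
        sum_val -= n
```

Add odd, subtract even
`sum_val` takes the values: 0 → 1 → -1 → 2 → -2 → 3 → -3 → 4 → -4 → 5 → -5

Answer: -5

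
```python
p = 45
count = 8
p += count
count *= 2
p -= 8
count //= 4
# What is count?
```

Trace:
`p = 45` → p = 45
`count = 8` → count = 8
`p += count` → p = 53
`count *= 2` → count = 16
`p -= 8` → p = 45
`count //= 4` → count = 4
So count = 4

Answer: 4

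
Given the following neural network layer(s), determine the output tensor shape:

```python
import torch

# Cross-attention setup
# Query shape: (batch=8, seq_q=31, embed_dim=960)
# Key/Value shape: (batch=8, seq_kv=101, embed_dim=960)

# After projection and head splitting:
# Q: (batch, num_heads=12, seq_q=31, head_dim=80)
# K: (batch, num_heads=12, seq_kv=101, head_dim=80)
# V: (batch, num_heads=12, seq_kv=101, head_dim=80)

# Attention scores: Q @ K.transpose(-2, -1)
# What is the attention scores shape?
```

Input: (8, 31, 960) -> Output: (8, 12, 31, 101)

Answer: (8, 12, 31, 101)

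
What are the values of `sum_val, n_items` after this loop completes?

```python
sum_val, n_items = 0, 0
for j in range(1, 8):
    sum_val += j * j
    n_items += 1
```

Sum of squares and count
`sum_val, n_items` takes the values: (0, 0) → (1, 0) → (1, 1) → (5, 1) → (5, 2) → (14, 2) → (14, 3) → (30, 3) → (30, 4) → (55, 4) → (55, 5) → (91, 5) → (91, 6) → (140, 6) → (140, 7)

Answer: 140, 7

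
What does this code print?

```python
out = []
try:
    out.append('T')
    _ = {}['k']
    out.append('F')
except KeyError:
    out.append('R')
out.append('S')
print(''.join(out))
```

Execution trace: 'T' (try body) → 'R' (except KeyError) → 'S' (after the try/except). Output: TRS

Answer: TRS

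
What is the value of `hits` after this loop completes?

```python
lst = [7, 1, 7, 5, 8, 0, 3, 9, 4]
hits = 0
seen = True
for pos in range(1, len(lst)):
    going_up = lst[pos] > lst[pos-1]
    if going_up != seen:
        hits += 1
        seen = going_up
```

Count direction changes in [7, 1, 7, 5, 8, 0, 3, 9, 4]
`hits` takes the values: 0 → 1 → 2 → 3 → 4 → 5 → 6 → 7

Answer: 7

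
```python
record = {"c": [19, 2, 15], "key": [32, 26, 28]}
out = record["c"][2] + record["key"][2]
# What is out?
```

Trace:
`record = {"c": [19, 2, 15], "key": [32, 26, 28]}` → record = {'c': [19, 2, 15], 'key': [32, 26, 28]}
`out = record["c"][2] + record["key"][2]` → out = 43
So out = 43

Answer: 43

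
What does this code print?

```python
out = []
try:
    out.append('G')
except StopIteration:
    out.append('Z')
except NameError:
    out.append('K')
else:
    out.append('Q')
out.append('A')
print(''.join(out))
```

Execution trace: 'G' (try body, no exception) → 'Q' (else) → 'A' (after the try/except). Output: GQA

Answer: GQA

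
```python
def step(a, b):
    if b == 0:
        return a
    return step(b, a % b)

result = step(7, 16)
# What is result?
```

step(7, 16) -> step(16, 7) -> step(7, 2) -> step(2, 1) -> step(1, 0) -> 1

Answer: 1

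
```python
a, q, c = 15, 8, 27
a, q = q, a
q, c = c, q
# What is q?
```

Trace:
`a, q, c = 15, 8, 27` → a = 15; q = 8; c = 27
`a, q = q, a` → a = 8; q = 15
`q, c = c, q` → q = 27; c = 15
So q = 27

Answer: 27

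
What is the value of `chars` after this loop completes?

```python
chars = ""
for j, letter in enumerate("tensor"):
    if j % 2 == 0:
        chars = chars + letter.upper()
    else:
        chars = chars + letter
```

Uppercase even positions in 'tensor'
`chars` takes the values: "" → "T" → "Te" → "TeN" → "TeNs" → "TeNsO" → "TeNsOr"

Answer: "TeNsOr"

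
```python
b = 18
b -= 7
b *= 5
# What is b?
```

Trace:
`b = 18` → b = 18
`b -= 7` → b = 11
`b *= 5` → b = 55
So b = 55

Answer: 55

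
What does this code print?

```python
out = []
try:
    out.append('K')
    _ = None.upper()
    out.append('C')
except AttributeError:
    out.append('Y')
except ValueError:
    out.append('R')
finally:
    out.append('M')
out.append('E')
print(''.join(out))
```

Execution trace: 'K' (try body) → 'Y' (except AttributeError) → 'M' (finally) → 'E' (after the try/except). Output: KYME

Answer: KYME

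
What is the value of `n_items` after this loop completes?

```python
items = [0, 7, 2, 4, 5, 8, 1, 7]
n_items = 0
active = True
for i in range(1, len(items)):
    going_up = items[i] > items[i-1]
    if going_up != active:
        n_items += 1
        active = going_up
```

Count direction changes in [0, 7, 2, 4, 5, 8, 1, 7]
`n_items` takes the values: 0 → 1 → 2 → 3 → 4

Answer: 4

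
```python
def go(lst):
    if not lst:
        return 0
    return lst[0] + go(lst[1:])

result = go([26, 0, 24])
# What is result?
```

26 + 0 + 24 + 0 = 50

Answer: 50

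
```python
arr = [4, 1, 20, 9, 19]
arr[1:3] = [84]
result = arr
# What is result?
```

Trace:
`arr = [4, 1, 20, 9, 19]` → arr = [4, 1, 20, 9, 19]
`arr[1:3] = [84]` → arr = [4, 84, 9, 19]
`result = arr` → result = [4, 84, 9, 19]
So result = [4, 84, 9, 19]

Answer: [4, 84, 9, 19]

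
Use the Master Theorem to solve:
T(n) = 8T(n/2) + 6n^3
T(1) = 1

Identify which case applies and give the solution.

a=8, b=2, f(n)=6n^3. log_2(8) = 3. Since c=3 = 3, Case 2 applies: T(n) = Θ(n^log_b(a) · log n) = O(n^3 log n).

Answer: O(n^3 log n) - Case 2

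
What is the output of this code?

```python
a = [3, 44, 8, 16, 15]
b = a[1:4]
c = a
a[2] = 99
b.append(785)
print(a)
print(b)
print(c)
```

Key concept: slice vs alias.
Step by step:
`a = [3, 44, 8, 16, 15]` → a = [3, 44, 8, 16, 15]
`b = a[1:4]` → b = [44, 8, 16]
`c = a` → c = [3, 44, 8, 16, 15] (same object as a)
`a[2] = 99` → a = [3, 44, 99, 16, 15] (same object as c); c = [3, 44, 99, 16, 15] (same object as a)
`b.append(785)` → b = [44, 8, 16, 785]
`print(a)` → prints [3, 44, 99, 16, 15]
`print(b)` → prints [44, 8, 16, 785]
`print(c)` → prints [3, 44, 99, 16, 15]

Answer:
[3, 44, 99, 16, 15]
[44, 8, 16, 785]
[3, 44, 99, 16, 15]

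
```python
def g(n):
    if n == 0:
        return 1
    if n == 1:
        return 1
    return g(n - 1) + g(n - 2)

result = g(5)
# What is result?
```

Build up from base cases: g(0)=1, g(1)=1, g(2)=2, g(3)=3, g(4)=5, g(5)=8

Answer: 8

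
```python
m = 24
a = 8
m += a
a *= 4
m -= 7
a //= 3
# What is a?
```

Trace:
`m = 24` → m = 24
`a = 8` → a = 8
`m += a` → m = 32
`a *= 4` → a = 32
`m -= 7` → m = 25
`a //= 3` → a = 10
So a = 10

Answer: 10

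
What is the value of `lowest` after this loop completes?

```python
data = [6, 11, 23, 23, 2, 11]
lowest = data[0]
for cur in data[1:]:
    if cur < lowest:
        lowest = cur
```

Minimum of [6, 11, 23, 23, 2, 11]
`lowest` takes the values: 6 → 2

Answer: 2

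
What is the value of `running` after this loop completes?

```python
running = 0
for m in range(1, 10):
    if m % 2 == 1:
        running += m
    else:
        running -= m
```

Add odd, subtract even
`running` takes the values: 0 → 1 → -1 → 2 → -2 → 3 → -3 → 4 → -4 → 5

Answer: 5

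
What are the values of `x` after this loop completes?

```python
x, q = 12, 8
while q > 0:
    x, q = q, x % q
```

GCD of 12 and 8
`x` takes the values: 12 → 8 → 4

Answer: 4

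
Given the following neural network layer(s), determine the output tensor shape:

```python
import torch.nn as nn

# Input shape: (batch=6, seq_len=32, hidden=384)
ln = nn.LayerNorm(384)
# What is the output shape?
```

Input: (6, 32, 384) -> Output: (6, 32, 384)

Answer: (6, 32, 384)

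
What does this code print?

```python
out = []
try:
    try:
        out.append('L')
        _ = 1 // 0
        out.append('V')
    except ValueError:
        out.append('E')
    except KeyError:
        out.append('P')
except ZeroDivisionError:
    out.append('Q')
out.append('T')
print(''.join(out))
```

Execution trace: 'L' (inner try body) → 'Q' (outer except ZeroDivisionError) → 'T' (after the try/except). Output: LQT

Answer: LQT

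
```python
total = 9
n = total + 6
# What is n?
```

Trace:
`total = 9` → total = 9
`n = total + 6` → n = 15
So n = 15

Answer: 15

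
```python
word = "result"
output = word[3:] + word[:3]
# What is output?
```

Trace:
`word = "result"` → word = 'result'
`output = word[3:] + word[:3]` → output = 'ultres'
So output = 'ultres'

Answer: 'ultres'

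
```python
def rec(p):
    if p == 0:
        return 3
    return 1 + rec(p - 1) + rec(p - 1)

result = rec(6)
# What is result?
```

rec(p) = 1 + 2·rec(p-1), rec(0)=3. Closed form: (3+1)·2^6 - 1 = 255.

Answer: 255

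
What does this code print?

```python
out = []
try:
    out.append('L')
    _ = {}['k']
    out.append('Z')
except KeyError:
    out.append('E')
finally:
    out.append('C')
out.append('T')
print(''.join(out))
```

Execution trace: 'L' (try body) → 'E' (except KeyError) → 'C' (finally) → 'T' (after the try/except). Output: LECT

Answer: LECT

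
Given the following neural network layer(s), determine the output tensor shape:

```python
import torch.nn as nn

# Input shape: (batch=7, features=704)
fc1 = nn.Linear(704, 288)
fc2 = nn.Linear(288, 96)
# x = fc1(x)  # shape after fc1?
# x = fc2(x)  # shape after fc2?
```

Input: (7, 704) -> after fc1: (7, 288) -> Output: (7, 96)

Answer: (7, 96)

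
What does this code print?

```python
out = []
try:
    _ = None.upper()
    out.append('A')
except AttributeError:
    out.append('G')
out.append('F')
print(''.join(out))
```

Execution trace: 'G' (except AttributeError) → 'F' (after the try/except). Output: GF

Answer: GF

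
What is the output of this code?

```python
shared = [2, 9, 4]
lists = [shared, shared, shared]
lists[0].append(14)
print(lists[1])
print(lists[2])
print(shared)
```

Key concept: list of same reference.
Step by step:
`shared = [2, 9, 4]` → shared = [2, 9, 4]
`lists = [shared, shared, shared]` → lists = [[2, 9, 4], [2, 9, 4], [2, 9, 4]]
`lists[0].append(14)` → shared = [2, 9, 4, 14]; lists = [[2, 9, 4, 14], [2, 9, 4, 14], [2, 9, 4, 14]]
`print(lists[1])` → prints [2, 9, 4, 14]
`print(lists[2])` → prints [2, 9, 4, 14]
`print(shared)` → prints [2, 9, 4, 14]

Answer:
[2, 9, 4, 14]
[2, 9, 4, 14]
[2, 9, 4, 14]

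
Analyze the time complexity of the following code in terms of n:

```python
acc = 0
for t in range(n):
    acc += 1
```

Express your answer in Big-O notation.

Each loop level contributes: n. Multiplying the contributions gives O(n).

Answer: O(n)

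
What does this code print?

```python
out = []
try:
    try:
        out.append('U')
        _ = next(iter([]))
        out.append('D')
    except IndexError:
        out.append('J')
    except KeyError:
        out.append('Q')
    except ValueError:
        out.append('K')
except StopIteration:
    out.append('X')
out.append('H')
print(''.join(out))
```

Execution trace: 'U' (try body) → 'X' (outer except StopIteration) → 'H' (after the try/except). Output: UXH

Answer: UXH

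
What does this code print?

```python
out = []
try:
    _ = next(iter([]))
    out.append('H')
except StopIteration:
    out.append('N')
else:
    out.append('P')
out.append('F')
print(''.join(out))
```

Execution trace: 'N' (except StopIteration) → 'F' (after the try/except). Output: NF

Answer: NF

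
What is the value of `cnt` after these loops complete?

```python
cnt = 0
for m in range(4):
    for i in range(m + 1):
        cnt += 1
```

Triangle: 1 + 2 + ... + 4
`cnt` takes the values: 0 → 1 → 2 → 3 → 4 → 5 → 6 → 7 → 8 → 9 → 10

Answer: 10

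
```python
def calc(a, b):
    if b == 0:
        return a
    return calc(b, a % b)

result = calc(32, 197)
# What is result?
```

calc(32, 197) -> calc(197, 32) -> calc(32, 5) -> calc(5, 2) -> calc(2, 1) -> calc(1, 0) -> 1

Answer: 1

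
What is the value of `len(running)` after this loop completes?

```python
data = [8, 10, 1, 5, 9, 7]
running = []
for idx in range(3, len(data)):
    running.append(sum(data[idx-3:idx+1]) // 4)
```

Number of 4-element averages
`running` takes the values: [] → [6] → [6, 6] → [6, 6, 5]
So `len(running)` = 3

Answer: 3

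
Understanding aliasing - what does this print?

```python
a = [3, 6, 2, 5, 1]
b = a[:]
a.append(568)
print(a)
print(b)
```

Key concept: slice [:] creates copy.
Step by step:
`a = [3, 6, 2, 5, 1]` → a = [3, 6, 2, 5, 1]
`b = a[:]` → b = [3, 6, 2, 5, 1]
`a.append(568)` → a = [3, 6, 2, 5, 1, 568]
`print(a)` → prints [3, 6, 2, 5, 1, 568]
`print(b)` → prints [3, 6, 2, 5, 1]

Answer:
[3, 6, 2, 5, 1, 568]
[3, 6, 2, 5, 1]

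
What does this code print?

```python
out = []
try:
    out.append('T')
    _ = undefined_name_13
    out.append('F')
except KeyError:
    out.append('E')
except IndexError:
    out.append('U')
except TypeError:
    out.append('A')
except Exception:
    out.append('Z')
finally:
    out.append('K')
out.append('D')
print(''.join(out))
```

Execution trace: 'T' (try body) → 'Z' (except Exception) → 'K' (finally) → 'D' (after the try/except). Output: TZKD

Answer: TZKD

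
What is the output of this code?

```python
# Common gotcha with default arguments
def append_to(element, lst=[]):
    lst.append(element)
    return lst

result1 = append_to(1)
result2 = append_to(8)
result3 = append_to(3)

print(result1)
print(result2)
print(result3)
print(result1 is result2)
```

Key concept: mutable default argument gotcha.
Step by step:
`result1 = append_to(1)` → result1 = [1]
`result2 = append_to(8)` → result1 = [1, 8] (same object as result2); result2 = [1, 8] (same object as result1)
`result3 = append_to(3)` → result1 = [1, 8, 3] (same object as result2, result3); result2 = [1, 8, 3] (same object as result1, result3); result3 = [1, 8, 3] (same object as result1, result2)
`print(result1)` → prints [1, 8, 3]
`print(result2)` → prints [1, 8, 3]
`print(result3)` → prints [1, 8, 3]
`print(result1 is result2)` → prints True

Answer:
[1, 8, 3]
[1, 8, 3]
[1, 8, 3]
True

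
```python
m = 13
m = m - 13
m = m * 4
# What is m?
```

Trace:
`m = 13` → m = 13
`m = m - 13` → m = 0
`m = m * 4` → m = 0
So m = 0

Answer: 0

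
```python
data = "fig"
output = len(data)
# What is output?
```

Trace:
`data = "fig"` → data = 'fig'
`output = len(data)` → output = 3
So output = 3

Answer: 3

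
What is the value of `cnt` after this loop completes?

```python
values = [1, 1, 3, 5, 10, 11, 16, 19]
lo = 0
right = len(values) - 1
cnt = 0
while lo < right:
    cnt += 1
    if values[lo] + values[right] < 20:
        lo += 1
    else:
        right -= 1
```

Steps to find pair summing to 20
`cnt` takes the values: 0 → 1 → 2 → 3 → 4 → 5 → 6 → 7

Answer: 7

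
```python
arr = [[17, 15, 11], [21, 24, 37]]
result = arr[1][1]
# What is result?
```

Trace:
`arr = [[17, 15, 11], [21, 24, 37]]` → arr = [[17, 15, 11], [21, 24, 37]]
`result = arr[1][1]` → result = 24
So result = 24

Answer: 24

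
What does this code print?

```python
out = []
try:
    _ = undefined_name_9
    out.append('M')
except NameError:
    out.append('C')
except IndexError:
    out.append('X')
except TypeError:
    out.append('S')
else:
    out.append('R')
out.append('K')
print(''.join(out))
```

Execution trace: 'C' (except NameError) → 'K' (after the try/except). Output: CK

Answer: CK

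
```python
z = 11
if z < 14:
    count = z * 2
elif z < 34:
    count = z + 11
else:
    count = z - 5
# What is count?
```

Trace:
`z = 11` → z = 11
`if z < 14: ...` → z < 14 is True → count = 22
So count = 22

Answer: 22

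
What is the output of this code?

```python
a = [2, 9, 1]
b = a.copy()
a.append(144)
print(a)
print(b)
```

Key concept: list.copy() creates independent copy.
Step by step:
`a = [2, 9, 1]` → a = [2, 9, 1]
`b = a.copy()` → b = [2, 9, 1]
`a.append(144)` → a = [2, 9, 1, 144]
`print(a)` → prints [2, 9, 1, 144]
`print(b)` → prints [2, 9, 1]

Answer:
[2, 9, 1, 144]
[2, 9, 1]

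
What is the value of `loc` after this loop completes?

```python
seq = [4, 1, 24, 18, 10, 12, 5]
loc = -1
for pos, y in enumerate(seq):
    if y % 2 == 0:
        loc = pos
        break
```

First even number index in [4, 1, 24, 18, 10, 12, 5]
`loc` takes the values: -1 → 0

Answer: 0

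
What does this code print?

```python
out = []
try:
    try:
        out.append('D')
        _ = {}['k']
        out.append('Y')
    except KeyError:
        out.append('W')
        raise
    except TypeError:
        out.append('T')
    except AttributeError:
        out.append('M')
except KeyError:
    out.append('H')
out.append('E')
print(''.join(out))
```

Execution trace: 'D' (inner try body) → 'W' (inner except KeyError) → 'H' (outer except KeyError) → 'E' (after the try/except). Output: DWHE

Answer: DWHE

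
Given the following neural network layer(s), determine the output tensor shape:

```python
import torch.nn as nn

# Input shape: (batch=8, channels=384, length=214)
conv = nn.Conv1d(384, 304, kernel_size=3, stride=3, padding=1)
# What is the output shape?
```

Input: (8, 384, 214) -> Output: (8, 304, 72)

Answer: (8, 304, 72)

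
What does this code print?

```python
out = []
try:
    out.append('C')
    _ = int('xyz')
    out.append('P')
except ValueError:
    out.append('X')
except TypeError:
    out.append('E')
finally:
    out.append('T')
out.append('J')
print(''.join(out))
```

Execution trace: 'C' (try body) → 'X' (except ValueError) → 'T' (finally) → 'J' (after the try/except). Output: CXTJ

Answer: CXTJ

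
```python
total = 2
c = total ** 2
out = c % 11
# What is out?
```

Trace:
`total = 2` → total = 2
`c = total ** 2` → c = 4
`out = c % 11` → out = 4
So out = 4

Answer: 4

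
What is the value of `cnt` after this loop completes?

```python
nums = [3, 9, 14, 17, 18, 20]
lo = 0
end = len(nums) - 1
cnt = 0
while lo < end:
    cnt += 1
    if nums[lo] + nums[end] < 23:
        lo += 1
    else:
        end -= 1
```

Steps to find pair summing to 23
`cnt` takes the values: 0 → 1 → 2 → 3 → 4 → 5

Answer: 5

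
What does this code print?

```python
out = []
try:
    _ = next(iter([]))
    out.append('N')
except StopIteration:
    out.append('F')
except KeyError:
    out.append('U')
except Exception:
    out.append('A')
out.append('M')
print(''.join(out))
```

Execution trace: 'F' (except StopIteration) → 'M' (after the try/except). Output: FM

Answer: FM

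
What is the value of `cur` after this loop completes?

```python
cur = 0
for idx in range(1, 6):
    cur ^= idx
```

XOR of 1 to 5
`cur` takes the values: 0 → 1 → 3 → 0 → 4 → 1

Answer: 1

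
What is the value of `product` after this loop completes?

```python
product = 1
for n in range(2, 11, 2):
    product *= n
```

Product of even numbers 2 to 10
`product` takes the values: 1 → 2 → 8 → 48 → 384 → 3840

Answer: 3840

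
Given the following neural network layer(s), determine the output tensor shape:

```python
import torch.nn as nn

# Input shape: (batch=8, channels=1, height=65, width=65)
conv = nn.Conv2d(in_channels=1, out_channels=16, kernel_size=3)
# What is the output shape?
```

Input: (8, 1, 65, 65) -> Output: (8, 16, 63, 63)

Answer: (8, 16, 63, 63)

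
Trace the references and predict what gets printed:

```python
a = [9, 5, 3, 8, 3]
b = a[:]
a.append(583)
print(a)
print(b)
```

Key concept: slice [:] creates copy.
Step by step:
`a = [9, 5, 3, 8, 3]` → a = [9, 5, 3, 8, 3]
`b = a[:]` → b = [9, 5, 3, 8, 3]
`a.append(583)` → a = [9, 5, 3, 8, 3, 583]
`print(a)` → prints [9, 5, 3, 8, 3, 583]
`print(b)` → prints [9, 5, 3, 8, 3]

Answer:
[9, 5, 3, 8, 3, 583]
[9, 5, 3, 8, 3]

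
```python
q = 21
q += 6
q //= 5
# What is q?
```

Trace:
`q = 21` → q = 21
`q += 6` → q = 27
`q //= 5` → q = 5
So q = 5

Answer: 5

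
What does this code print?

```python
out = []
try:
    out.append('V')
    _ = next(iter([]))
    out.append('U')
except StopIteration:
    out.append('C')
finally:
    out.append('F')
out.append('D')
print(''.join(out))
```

Execution trace: 'V' (try body) → 'C' (except StopIteration) → 'F' (finally) → 'D' (after the try/except). Output: VCFD

Answer: VCFD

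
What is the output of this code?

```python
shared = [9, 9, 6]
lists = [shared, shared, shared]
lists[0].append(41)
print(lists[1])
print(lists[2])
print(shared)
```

Key concept: list of same reference.
Step by step:
`shared = [9, 9, 6]` → shared = [9, 9, 6]
`lists = [shared, shared, shared]` → lists = [[9, 9, 6], [9, 9, 6], [9, 9, 6]]
`lists[0].append(41)` → shared = [9, 9, 6, 41]; lists = [[9, 9, 6, 41], [9, 9, 6, 41], [9, 9, 6, 41]]
`print(lists[1])` → prints [9, 9, 6, 41]
`print(lists[2])` → prints [9, 9, 6, 41]
`print(shared)` → prints [9, 9, 6, 41]

Answer:
[9, 9, 6, 41]
[9, 9, 6, 41]
[9, 9, 6, 41]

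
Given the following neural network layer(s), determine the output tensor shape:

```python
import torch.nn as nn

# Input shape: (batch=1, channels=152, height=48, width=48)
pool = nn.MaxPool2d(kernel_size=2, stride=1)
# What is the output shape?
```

Input: (1, 152, 48, 48) -> Output: (1, 152, 47, 47)

Answer: (1, 152, 47, 47)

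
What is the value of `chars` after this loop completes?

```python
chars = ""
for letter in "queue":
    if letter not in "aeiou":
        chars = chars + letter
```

Remove vowels from 'queue'
`chars` takes the values: "" → "q"

Answer: "q"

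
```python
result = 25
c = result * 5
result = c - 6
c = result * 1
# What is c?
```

Trace:
`result = 25` → result = 25
`c = result * 5` → c = 125
`result = c - 6` → result = 119
`c = result * 1` → c = 119
So c = 119

Answer: 119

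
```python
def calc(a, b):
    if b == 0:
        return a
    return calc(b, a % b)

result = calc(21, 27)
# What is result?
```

calc(21, 27) -> calc(27, 21) -> calc(21, 6) -> calc(6, 3) -> calc(3, 0) -> 3

Answer: 3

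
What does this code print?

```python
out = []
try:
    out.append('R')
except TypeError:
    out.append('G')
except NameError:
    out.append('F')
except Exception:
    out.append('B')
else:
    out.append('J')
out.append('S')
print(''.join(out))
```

Execution trace: 'R' (try body, no exception) → 'J' (else) → 'S' (after the try/except). Output: RJS

Answer: RJS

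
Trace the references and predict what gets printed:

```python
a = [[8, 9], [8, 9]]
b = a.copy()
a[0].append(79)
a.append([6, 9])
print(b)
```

Key concept: shallow copy with nested lists.
Step by step:
`a = [[8, 9], [8, 9]]` → a = [[8, 9], [8, 9]]
`b = a.copy()` → b = [[8, 9], [8, 9]]
`a[0].append(79)` → a = [[8, 9, 79], [8, 9]]; b = [[8, 9, 79], [8, 9]]
`a.append([6, 9])` → a = [[8, 9, 79], [8, 9], [6, 9]]
`print(b)` → prints [[8, 9, 79], [8, 9]]

Answer: [[8, 9, 79], [8, 9]]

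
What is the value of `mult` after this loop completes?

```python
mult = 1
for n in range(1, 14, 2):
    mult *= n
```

Product of 1, 3, 5, ... up to 13
`mult` takes the values: 1 → 3 → 15 → 105 → 945 → 10395 → 135135

Answer: 135135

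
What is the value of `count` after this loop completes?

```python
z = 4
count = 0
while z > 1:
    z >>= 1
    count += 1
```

Count right shifts until 1
`count` takes the values: 0 → 1 → 2

Answer: 2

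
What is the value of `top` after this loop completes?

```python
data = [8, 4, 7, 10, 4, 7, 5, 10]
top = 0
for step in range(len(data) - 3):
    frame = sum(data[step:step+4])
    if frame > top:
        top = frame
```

Max sum of 4-element window in [8, 4, 7, 10, 4, 7, 5, 10]
`top` takes the values: 0 → 29

Answer: 29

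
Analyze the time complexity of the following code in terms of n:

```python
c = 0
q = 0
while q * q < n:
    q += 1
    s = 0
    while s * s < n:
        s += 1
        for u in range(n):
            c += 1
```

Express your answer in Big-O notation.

Each loop level contributes: √n × √n × n. Multiplying the contributions gives O(n^2).

Answer: O(n^2)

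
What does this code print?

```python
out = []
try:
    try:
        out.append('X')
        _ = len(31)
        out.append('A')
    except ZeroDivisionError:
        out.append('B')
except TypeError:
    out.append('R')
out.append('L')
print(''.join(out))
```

Execution trace: 'X' (try body) → 'R' (outer except TypeError) → 'L' (after the try/except). Output: XRL

Answer: XRL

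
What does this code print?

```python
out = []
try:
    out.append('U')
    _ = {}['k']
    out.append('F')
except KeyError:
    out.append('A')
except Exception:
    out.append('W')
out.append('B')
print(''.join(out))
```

Execution trace: 'U' (try body) → 'A' (except KeyError) → 'B' (after the try/except). Output: UAB

Answer: UAB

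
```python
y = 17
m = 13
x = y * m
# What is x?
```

Trace:
`y = 17` → y = 17
`m = 13` → m = 13
`x = y * m` → x = 221
So x = 221

Answer: 221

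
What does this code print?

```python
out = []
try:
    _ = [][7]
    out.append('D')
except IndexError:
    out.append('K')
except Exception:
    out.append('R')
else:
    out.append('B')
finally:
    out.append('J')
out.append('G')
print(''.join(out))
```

Execution trace: 'K' (except IndexError) → 'J' (finally) → 'G' (after the try/except). Output: KJG

Answer: KJG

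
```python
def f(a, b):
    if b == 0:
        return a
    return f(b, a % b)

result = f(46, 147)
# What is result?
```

f(46, 147) -> f(147, 46) -> f(46, 9) -> f(9, 1) -> f(1, 0) -> 1

Answer: 1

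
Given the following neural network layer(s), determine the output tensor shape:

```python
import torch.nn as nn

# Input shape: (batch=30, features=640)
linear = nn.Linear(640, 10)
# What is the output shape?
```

Input: (30, 640) -> Output: (30, 10)

Answer: (30, 10)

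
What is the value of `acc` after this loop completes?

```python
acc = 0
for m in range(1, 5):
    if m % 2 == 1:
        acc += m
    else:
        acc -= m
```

Add odd, subtract even
`acc` takes the values: 0 → 1 → -1 → 2 → -2

Answer: -2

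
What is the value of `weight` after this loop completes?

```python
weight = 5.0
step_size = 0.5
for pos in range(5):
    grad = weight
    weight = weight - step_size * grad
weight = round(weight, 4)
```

Gradient descent: w = 5.0 * (1 - 0.5)^5
`weight` takes the values: 5.0 → 2.5 → 1.25 → 0.625 → 0.3125 → 0.15625 → 0.1562

Answer: 0.1562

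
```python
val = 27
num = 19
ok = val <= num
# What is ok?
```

Trace:
`val = 27` → val = 27
`num = 19` → num = 19
`ok = val <= num` → ok = False
So ok = False

Answer: False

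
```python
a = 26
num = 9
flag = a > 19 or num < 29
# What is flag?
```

Trace:
`a = 26` → a = 26
`num = 9` → num = 9
`flag = a > 19 or num < 29` → flag = True
So flag = True

Answer: True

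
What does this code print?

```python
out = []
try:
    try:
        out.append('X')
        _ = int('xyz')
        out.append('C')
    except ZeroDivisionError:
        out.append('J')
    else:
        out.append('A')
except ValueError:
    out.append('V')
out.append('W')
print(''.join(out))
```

Execution trace: 'X' (try body) → 'V' (outer except ValueError) → 'W' (after the try/except). Output: XVW

Answer: XVW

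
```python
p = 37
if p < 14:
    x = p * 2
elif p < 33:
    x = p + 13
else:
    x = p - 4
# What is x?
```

Trace:
`p = 37` → p = 37
`if p < 14: ...` → p < 14 is False, p < 33 is False, take else branch → x = 33
So x = 33

Answer: 33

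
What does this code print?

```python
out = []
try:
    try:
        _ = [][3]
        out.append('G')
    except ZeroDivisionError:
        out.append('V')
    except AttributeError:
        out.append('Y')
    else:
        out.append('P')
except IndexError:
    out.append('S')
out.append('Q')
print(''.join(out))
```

Execution trace: 'S' (outer except IndexError) → 'Q' (after the try/except). Output: SQ

Answer: SQ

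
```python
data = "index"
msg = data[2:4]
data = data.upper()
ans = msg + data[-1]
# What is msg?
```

Trace:
`data = "index"` → data = 'index'
`msg = data[2:4]` → msg = 'de'
`data = data.upper()` → data = 'INDEX'
`ans = msg + data[-1]` → ans = 'deX'
So msg = 'de'

Answer: 'de'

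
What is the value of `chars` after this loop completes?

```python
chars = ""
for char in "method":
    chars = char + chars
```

Reverse 'method'
`chars` takes the values: "" → "m" → "em" → "tem" → "htem" → "ohtem" → "dohtem"

Answer: "dohtem"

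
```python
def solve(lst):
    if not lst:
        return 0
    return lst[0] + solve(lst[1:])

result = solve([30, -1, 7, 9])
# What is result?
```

30 + (-1) + 7 + 9 + 0 = 45

Answer: 45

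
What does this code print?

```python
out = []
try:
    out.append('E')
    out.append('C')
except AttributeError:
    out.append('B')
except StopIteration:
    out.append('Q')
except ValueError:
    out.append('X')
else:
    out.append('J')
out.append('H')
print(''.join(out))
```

Execution trace: 'E' (try body) → 'C' (try body, no exception) → 'J' (else) → 'H' (after the try/except). Output: ECJH

Answer: ECJH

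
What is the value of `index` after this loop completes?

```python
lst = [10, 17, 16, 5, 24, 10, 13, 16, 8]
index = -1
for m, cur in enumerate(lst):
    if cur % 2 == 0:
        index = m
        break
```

First even number index in [10, 17, 16, 5, 24, 10, 13, 16, 8]
`index` takes the values: -1 → 0

Answer: 0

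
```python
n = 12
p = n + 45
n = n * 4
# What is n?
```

Trace:
`n = 12` → n = 12
`p = n + 45` → p = 57
`n = n * 4` → n = 48
So n = 48

Answer: 48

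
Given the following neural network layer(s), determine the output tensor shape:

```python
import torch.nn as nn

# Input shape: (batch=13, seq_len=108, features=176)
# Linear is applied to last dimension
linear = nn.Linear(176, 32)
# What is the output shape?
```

Input: (13, 108, 176) -> Output: (13, 108, 32)

Answer: (13, 108, 32)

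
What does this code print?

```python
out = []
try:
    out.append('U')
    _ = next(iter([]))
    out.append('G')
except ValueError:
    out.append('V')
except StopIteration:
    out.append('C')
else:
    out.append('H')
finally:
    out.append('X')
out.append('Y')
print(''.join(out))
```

Execution trace: 'U' (try body) → 'C' (except StopIteration) → 'X' (finally) → 'Y' (after the try/except). Output: UCXY

Answer: UCXY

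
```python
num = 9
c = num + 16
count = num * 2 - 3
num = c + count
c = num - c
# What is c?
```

Trace:
`num = 9` → num = 9
`c = num + 16` → c = 25
`count = num * 2 - 3` → count = 15
`num = c + count` → num = 40
`c = num - c` → c = 15
So c = 15

Answer: 15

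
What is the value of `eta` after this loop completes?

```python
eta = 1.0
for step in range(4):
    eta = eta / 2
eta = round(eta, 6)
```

Halving LR 4 times: 1 / 2^4
`eta` takes the values: 1.0 → 0.5 → 0.25 → 0.125 → 0.0625

Answer: 0.0625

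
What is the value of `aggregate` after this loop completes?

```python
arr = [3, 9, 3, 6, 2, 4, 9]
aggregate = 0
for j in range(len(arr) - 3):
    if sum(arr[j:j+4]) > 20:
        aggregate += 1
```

Count windows with sum > 20
`aggregate` takes the values: 0 → 1 → 2

Answer: 2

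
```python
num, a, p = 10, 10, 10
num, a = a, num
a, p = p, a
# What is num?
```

Trace:
`num, a, p = 10, 10, 10` → num = 10; a = 10; p = 10
`num, a = a, num` → num = 10; a = 10
`a, p = p, a` → a = 10; p = 10
So num = 10

Answer: 10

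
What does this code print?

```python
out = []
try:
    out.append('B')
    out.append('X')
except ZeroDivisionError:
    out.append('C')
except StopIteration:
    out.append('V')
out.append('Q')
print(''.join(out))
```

Execution trace: 'B' (try body) → 'X' (try body, no exception) → 'Q' (after the try/except). Output: BXQ

Answer: BXQ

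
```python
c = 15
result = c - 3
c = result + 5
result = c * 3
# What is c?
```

Trace:
`c = 15` → c = 15
`result = c - 3` → result = 12
`c = result + 5` → c = 17
`result = c * 3` → result = 51
So c = 17

Answer: 17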